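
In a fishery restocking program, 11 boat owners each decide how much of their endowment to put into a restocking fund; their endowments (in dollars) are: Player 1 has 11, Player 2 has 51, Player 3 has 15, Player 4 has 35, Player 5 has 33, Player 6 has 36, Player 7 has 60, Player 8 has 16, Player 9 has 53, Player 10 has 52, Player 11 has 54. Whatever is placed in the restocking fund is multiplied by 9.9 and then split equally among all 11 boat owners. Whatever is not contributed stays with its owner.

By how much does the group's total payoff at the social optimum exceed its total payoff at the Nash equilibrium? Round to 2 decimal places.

3702.40 dollars

The private return per contributed unit is 9.9/11 = 0.9000 < 1 for every player regardless of endowment, so the Nash equilibrium is zero contribution and the group total is Σ E_j = 11 + 51 + 15 + 35 + 33 + 36 + 60 + 16 + 53 + 52 + 54 = 416.
Each contributed unit returns 9.900 to the group, so the social optimum is full contribution by everyone: group total = 9.900 × 416 = 4118.40.
Efficiency loss = (9.900 − 1) × 416 = 3702.40.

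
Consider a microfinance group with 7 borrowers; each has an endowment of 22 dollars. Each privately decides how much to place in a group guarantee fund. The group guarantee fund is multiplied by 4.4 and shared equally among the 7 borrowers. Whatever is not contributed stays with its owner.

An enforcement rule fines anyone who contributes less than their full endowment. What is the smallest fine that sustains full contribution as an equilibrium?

8.17 dollars

Given the others contribute fully, the best deviation is to contribute 0 (any partial contribution still incurs the fine and gives up units whose private return 0.6286 is below 1).
Deviating from 22 to 0 saves 22 dollars but forfeits the deviator's share of the drop in the group guarantee fund: 4.4/7 × 22 = 13.83.
So the deviation gain is 22 − 13.83 = 8.17, and the fine must be at least 8.17 dollars to wipe it out.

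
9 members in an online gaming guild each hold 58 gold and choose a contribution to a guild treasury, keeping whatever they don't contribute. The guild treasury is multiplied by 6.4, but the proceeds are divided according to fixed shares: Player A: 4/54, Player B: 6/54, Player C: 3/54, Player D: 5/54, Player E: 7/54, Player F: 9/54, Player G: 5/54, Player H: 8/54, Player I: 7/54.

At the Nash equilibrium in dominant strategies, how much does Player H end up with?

Each unit j contributes comes back to j as 6.4 × (j's share), so j prefers to contribute only if that share exceeds 1/6.4 = 0.1563; otherwise keeping the unit dominates.
Player F alone (share 9/54) is above the threshold, contributing 58; the remaining 8 contribute 0. Total contributed: 58.
Player H keeps 58 and receives 6.4 × 58 × 8/54 = 54.99 from the guild treasury, for a payoff of 112.99.

112.99 gold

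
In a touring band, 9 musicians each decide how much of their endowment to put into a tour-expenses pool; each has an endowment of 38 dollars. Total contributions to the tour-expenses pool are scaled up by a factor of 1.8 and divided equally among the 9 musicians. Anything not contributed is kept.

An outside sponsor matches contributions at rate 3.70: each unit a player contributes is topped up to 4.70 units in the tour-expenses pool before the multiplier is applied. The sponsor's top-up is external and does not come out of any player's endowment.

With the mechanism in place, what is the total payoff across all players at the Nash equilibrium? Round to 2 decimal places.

342.00 dollars

The effective private return is 1.8 × 4.70 / 9 = 0.9400, which is still under 1, so the mechanism doesn't change anyone's dominant strategy: zero contribution.
At the Nash equilibrium no one contributes; group total payoff = 9 × 38 = 342.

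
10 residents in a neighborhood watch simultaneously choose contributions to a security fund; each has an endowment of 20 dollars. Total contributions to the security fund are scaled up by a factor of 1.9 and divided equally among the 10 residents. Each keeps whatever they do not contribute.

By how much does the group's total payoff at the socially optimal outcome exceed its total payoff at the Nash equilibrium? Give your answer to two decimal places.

180.00 dollars

Each contributed unit returns 1.9/10 = 0.1900 to its contributor — below 1 — so contributing 0 is dominant for every player. At the Nash equilibrium everyone keeps their 20, and the group total is 10 × 20 = 200.
Each contributed unit returns 1.900 to the group as a whole (0.1900 to each of 10 players), which exceeds 1, so the social optimum is full contribution: group total = 1.900 × 200 = 380.00.
Efficiency loss = 380.00 − 200 = 180.00.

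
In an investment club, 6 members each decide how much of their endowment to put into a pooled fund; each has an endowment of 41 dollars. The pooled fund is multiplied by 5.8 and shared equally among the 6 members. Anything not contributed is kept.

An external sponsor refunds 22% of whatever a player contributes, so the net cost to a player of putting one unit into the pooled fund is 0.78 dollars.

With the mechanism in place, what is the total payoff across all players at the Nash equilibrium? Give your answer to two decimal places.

1480.92 dollars

Under the mechanism each unit contributed yields (5.8/6) / 0.78 = 1.2393 back to its contributor per unit of net cost, which exceeds 1, making full contribution the dominant choice for everyone.
So the Nash equilibrium is full contribution by all 6; the group earns 6 × (41 × 0.22 + 5.8 × 41) = 1480.92.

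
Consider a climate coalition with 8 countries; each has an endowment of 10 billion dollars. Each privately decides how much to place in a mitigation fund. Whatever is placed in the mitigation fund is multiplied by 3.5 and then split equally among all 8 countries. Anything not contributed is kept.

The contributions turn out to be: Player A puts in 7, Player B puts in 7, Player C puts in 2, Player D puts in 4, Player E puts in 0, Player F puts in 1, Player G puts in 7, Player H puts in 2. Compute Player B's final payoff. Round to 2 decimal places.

Total contributed: 7 + 7 + 2 + 4 + 0 + 1 + 7 + 2 = 30.
Each receives 3.5 × 30 / 8 = 13.13 from the mitigation fund.
Player B keeps 10 − 7 = 3, so Player B's payoff is 3 + 13.13 = 16.13.

16.13 billion dollars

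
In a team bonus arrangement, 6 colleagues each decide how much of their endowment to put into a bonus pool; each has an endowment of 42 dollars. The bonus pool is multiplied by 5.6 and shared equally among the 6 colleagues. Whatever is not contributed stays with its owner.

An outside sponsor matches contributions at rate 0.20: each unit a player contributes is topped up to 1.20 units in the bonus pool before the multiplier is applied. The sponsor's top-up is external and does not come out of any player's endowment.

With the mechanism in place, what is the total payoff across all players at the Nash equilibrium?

The effective private return per unit is now 5.6 × 1.20 / 6 = 1.1200 > 1, so every player's dominant strategy flips to full contribution.
At the Nash equilibrium everyone contributes 42. Group total payoff = 5.6 × 1.20 × 252 = 1693.44.

1693.44 dollars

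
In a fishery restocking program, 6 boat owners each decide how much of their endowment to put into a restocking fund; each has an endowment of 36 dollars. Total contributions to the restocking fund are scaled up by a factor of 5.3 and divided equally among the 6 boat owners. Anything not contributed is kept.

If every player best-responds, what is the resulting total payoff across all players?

Each contributed unit returns 5.3/6 = 0.8833 to its contributor — below 1 — so contributing 0 is dominant for every player. At the Nash equilibrium everyone keeps their 36, and the group total is 6 × 36 = 216.

216.00 dollars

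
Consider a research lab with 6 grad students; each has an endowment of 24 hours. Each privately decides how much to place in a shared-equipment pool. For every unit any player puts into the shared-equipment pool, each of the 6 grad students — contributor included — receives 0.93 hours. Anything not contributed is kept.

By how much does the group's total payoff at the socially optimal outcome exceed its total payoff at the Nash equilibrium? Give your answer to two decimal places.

The private return per contributed unit is 0.93 < 1, so contributing 0 is dominant for every player. At the Nash equilibrium everyone keeps their 24, and the group total is 6 × 24 = 144.
Each contributed unit returns 5.580 to the group as a whole (0.93 to each of 6 players), which exceeds 1, so the social optimum is full contribution: group total = 5.580 × 144 = 803.52.
Efficiency loss = 803.52 − 144 = 659.52.

659.52 hours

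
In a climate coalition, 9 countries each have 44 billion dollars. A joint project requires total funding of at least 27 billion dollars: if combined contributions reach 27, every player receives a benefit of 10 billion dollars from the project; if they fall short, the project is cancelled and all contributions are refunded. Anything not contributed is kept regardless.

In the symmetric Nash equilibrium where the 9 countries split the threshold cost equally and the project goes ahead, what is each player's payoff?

Equal share of the threshold: 27/9 = 3.
At this profile no one gains by cutting their contribution: any cut drops the total below 27, the project is cancelled, contributions are refunded, and the deviator ends with 44, which is less than 44 − 3 + 10 = 51. Contributing more than 3 just wastes the excess. So contributing exactly 3 is a best response.
Each player's payoff: 44 − 3 + 10 = 51.

51 billion dollars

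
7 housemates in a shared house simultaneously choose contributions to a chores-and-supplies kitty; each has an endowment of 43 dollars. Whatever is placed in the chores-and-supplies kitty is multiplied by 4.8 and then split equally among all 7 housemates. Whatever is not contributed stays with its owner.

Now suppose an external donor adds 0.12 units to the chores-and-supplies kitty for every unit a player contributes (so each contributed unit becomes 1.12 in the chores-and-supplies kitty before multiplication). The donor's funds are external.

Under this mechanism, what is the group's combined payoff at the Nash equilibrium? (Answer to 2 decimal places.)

The effective private return is 4.8 × 1.12 / 7 = 0.7680, which is still under 1, so the mechanism doesn't change anyone's dominant strategy: zero contribution.
Everyone keeps their endowment and the group total is 7 × 43 = 301.

301.00 dollars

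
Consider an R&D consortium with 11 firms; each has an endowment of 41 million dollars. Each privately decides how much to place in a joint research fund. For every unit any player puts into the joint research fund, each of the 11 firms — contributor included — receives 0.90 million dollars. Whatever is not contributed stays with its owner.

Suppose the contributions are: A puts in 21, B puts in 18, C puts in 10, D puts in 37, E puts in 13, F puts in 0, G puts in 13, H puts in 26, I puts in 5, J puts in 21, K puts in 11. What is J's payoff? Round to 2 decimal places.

177.50 million dollars

Total contributed: 21 + 18 + 10 + 37 + 13 + 0 + 13 + 26 + 5 + 21 + 11 = 175.
Each receives 0.90 × 175 = 157.50 from the joint research fund.
J keeps 41 − 21 = 20, so J's payoff is 20 + 157.50 = 177.50.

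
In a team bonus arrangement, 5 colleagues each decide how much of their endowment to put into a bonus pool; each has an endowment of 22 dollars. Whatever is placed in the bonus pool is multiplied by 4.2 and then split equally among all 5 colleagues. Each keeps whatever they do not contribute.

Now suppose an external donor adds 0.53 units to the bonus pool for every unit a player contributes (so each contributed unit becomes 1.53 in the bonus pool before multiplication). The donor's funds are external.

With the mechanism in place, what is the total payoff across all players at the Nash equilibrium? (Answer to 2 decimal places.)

706.86 dollars

Under the mechanism each unit contributed yields 4.2 × 1.53 / 5 = 1.2852 back to its contributor per unit of net cost, which exceeds 1, making full contribution the dominant choice for everyone.
At the Nash equilibrium everyone contributes 22. Group total payoff = 4.2 × 1.53 × 110 = 706.86.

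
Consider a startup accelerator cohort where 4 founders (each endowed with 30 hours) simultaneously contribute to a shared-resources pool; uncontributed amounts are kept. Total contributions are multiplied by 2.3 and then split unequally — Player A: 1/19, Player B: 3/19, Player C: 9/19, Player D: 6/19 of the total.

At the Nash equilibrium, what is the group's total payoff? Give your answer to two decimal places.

Each unit j contributes comes back to j as 2.3 × (j's share), so j prefers to contribute only if that share exceeds 1/2.3 = 0.4348; otherwise keeping the unit dominates.
Player C alone (share 9/19) is above the threshold, contributing 30; the remaining 3 contribute 0. Total contributed: 30.
The shared-resources pool pays out 2.3 × 30 = 69.00 in total (split across the unequal shares, but the aggregate is all that matters for the group sum).
The 3 free-riders keep 30 each, adding 90. Group total = 90 + 69.00 = 159.00.

159.00 hours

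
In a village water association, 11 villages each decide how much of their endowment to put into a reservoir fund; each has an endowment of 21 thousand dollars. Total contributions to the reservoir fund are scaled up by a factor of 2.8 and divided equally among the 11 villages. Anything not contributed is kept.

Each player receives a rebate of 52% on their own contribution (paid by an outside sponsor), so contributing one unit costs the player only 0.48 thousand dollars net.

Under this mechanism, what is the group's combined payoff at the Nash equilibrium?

With the mechanism, a contributed unit returns (2.8/11) / 0.48 = 0.5303 per unit of net cost — still below 1 — so contributing 0 remains dominant for every player.
Everyone keeps their endowment and the group total is 11 × 21 = 231.

231.00 thousand dollars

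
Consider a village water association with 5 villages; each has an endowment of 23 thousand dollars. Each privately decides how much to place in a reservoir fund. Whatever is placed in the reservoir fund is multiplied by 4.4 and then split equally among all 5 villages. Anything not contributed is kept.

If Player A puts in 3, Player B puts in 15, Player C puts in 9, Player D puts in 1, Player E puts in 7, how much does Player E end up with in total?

46.80 thousand dollars

Total contributed: 3 + 15 + 9 + 1 + 7 = 35.
Each receives 4.4 × 35 / 5 = 30.80 from the reservoir fund.
Player E keeps 23 − 7 = 16, so Player E's payoff is 16 + 30.80 = 46.80.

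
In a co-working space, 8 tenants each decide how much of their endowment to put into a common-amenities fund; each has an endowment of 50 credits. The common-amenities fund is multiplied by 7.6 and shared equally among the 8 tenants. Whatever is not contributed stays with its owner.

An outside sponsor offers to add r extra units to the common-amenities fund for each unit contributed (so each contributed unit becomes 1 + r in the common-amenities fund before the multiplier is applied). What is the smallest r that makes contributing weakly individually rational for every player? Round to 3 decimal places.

With matching at rate r, one contributed unit becomes (1 + r) in the common-amenities fund and returns 7.6 × (1 + r) / 8 to the contributor.
Setting this equal to 1: 1 + r = 8/7.6 = 1.0526.
So the minimum matching rate is r = 1.0526 − 1 = 0.053.

0.053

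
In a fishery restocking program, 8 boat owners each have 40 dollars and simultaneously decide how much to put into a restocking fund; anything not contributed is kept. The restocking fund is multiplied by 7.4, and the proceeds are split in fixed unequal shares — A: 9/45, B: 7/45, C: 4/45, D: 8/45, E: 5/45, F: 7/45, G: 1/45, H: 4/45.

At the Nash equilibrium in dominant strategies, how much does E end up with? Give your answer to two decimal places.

A player with share s gets back 7.4·s per unit contributed, so full contribution is dominant for anyone with s > 1/7.4 = 0.1351 and zero contribution is dominant for anyone below.
A, B, D and F clear that bar, contributing 40 each; the remaining 4 contribute 0. Total contributed: 160.
E keeps 40 and receives 7.4 × 160 × 5/45 = 131.56 from the restocking fund, for a payoff of 171.56.

171.56 dollars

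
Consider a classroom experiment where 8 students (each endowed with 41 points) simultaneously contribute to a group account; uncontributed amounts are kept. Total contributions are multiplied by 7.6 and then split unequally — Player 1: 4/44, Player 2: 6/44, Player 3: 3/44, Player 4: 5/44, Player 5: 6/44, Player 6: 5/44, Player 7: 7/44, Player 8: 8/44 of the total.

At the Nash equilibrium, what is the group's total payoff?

1410.40 points

Each unit j contributes comes back to j as 7.6 × (j's share), so j prefers to contribute only if that share exceeds 1/7.6 = 0.1316; otherwise keeping the unit dominates.
Player 2, Player 5, Player 7 and Player 8 are above the threshold, contributing 41 each; the remaining 4 contribute 0. Total contributed: 164.
The group account pays out 7.6 × 164 = 1246.40 in total (split across the unequal shares, but the aggregate is all that matters for the group sum).
The 4 free-riders keep 41 each, adding 164. Group total = 164 + 1246.40 = 1410.40.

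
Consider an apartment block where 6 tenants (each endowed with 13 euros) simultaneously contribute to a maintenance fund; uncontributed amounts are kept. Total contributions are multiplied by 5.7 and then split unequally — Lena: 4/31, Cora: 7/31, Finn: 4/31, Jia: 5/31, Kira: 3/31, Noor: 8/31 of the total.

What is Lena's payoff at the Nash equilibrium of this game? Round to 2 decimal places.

32.12 euros

For player j, contributing a unit is worthwhile iff 5.7 × (j's share) ≥ 1, i.e. iff j's share is at least 0.1754.
Cora and Noor are above the threshold, contributing 13 each; the remaining 4 contribute 0. Total contributed: 26.
Lena keeps 13 and receives 5.7 × 26 × 4/31 = 19.12 from the maintenance fund, for a payoff of 32.12.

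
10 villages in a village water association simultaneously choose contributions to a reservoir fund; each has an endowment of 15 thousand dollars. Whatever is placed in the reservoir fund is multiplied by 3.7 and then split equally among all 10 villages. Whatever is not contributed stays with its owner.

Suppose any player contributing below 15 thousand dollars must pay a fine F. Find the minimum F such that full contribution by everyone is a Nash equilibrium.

Given the others contribute fully, the best deviation is to contribute 0 (any partial contribution still incurs the fine and gives up units whose private return 0.3700 is below 1).
Deviating from 15 to 0 saves 15 thousand dollars but forfeits the deviator's share of the drop in the reservoir fund: 3.7/10 × 15 = 5.55.
So the deviation gain is 15 − 5.55 = 9.45, and the fine must be at least 9.45 thousand dollars to wipe it out.

9.45 thousand dollars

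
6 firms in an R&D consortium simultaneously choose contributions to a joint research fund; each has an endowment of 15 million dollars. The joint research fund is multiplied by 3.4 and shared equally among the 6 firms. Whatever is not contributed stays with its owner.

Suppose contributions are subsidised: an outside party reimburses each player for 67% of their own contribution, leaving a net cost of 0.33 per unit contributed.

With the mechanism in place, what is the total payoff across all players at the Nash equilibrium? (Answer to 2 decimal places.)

366.30 million dollars

The effective private return per unit is now (3.4/6) / 0.33 = 1.7172 > 1, so every player's dominant strategy flips to full contribution.
So the Nash equilibrium is full contribution by all 6; the group earns 6 × (15 × 0.67 + 3.4 × 15) = 366.30.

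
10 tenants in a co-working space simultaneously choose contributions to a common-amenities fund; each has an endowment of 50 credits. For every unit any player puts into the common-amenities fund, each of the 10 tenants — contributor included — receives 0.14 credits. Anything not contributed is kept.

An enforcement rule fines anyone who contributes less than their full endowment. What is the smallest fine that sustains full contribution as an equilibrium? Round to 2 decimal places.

43.00 credits

Given the others contribute fully, the best deviation is to contribute 0 (any partial contribution still incurs the fine and gives up units whose private return 0.14 is below 1).
Deviating from 50 to 0 saves 50 credits but forfeits the deviator's share of the drop in the common-amenities fund: 0.14 × 50 = 7.00.
So the deviation gain is 50 − 7.00 = 43.00, and the fine must be at least 43.00 credits to wipe it out.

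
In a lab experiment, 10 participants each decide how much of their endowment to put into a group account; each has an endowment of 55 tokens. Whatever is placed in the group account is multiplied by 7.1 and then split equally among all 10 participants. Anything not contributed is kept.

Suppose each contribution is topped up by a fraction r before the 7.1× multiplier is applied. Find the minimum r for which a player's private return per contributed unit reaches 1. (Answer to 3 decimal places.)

0.408

With matching at rate r, one contributed unit becomes (1 + r) in the group account and returns 7.1 × (1 + r) / 10 to the contributor.
Setting this equal to 1: 1 + r = 10/7.1 = 1.4085.
So the minimum matching rate is r = 1.4085 − 1 = 0.408.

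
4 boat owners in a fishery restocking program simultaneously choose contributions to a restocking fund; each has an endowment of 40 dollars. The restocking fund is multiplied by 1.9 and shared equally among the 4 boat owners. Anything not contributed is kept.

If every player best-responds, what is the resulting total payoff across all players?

160.00 dollars

Each contributed unit returns 1.9/4 = 0.4750 to its contributor — below 1 — so contributing 0 is dominant for every player. At the Nash equilibrium everyone keeps their 40, and the group total is 4 × 40 = 160.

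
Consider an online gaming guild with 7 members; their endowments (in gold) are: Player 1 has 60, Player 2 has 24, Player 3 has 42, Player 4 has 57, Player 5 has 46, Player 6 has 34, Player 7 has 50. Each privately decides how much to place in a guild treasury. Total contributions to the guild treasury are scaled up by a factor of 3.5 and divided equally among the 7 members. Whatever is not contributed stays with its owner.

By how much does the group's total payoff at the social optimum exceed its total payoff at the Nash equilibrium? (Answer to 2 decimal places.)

782.50 gold

The private return per contributed unit is 3.5/7 = 0.5000 < 1 for every player regardless of endowment, so the Nash equilibrium is zero contribution and the group total is Σ E_j = 60 + 24 + 42 + 57 + 46 + 34 + 50 = 313.
Each contributed unit returns 3.500 to the group, so the social optimum is full contribution by everyone: group total = 3.500 × 313 = 1095.50.
Efficiency loss = (3.500 − 1) × 313 = 782.50.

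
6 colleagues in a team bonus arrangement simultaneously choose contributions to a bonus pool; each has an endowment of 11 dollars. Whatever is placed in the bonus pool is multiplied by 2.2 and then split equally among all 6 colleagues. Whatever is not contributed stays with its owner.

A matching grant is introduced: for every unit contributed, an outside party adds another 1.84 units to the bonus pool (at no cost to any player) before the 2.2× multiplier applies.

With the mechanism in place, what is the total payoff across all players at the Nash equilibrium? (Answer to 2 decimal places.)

412.37 dollars

With the mechanism, a contributed unit returns 2.2 × 2.84 / 6 = 1.0413 per unit of net cost to the contributor — now above 1 — so contributing fully is weakly dominant for every player.
So the Nash equilibrium is full contribution by all 6; the group earns 2.2 × 2.84 × 66 = 412.37.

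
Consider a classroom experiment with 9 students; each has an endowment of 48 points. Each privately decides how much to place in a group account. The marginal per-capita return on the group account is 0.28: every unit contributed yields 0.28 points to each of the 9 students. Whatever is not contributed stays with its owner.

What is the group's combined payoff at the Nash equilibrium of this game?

The private return per contributed unit is 0.28 < 1, so contributing 0 is dominant for every player. At the Nash equilibrium everyone keeps their 48, and the group total is 9 × 48 = 432.

432.00 points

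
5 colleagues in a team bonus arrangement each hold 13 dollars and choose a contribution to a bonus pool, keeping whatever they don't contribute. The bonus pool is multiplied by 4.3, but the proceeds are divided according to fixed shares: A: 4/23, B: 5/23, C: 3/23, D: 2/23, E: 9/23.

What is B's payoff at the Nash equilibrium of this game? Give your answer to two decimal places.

25.15 dollars

For player j, contributing a unit is worthwhile iff 4.3 × (j's share) ≥ 1, i.e. iff j's share is at least 0.2326.
E alone (share 9/23) is above the threshold, contributing 13; the remaining 4 contribute 0. Total contributed: 13.
B keeps 13 and receives 4.3 × 13 × 5/23 = 12.15 from the bonus pool, for a payoff of 25.15.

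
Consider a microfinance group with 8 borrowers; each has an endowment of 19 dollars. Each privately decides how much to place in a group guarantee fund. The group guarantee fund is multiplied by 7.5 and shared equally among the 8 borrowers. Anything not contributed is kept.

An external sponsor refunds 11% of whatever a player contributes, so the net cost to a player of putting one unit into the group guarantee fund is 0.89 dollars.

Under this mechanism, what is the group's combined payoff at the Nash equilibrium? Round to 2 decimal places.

With the mechanism, a contributed unit returns (7.5/8) / 0.89 = 1.0534 per unit of net cost to the contributor — now above 1 — so contributing fully is weakly dominant for every player.
So the Nash equilibrium is full contribution by all 8; the group earns 8 × (19 × 0.11 + 7.5 × 19) = 1156.72.

1156.72 dollars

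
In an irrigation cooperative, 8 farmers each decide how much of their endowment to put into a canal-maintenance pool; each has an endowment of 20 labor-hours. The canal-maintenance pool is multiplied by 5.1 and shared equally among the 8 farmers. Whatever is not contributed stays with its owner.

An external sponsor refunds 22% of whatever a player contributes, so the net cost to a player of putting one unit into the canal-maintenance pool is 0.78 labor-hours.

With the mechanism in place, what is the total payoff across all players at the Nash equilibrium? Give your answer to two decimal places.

The effective private return is (5.1/8) / 0.78 = 0.8173, which is still under 1, so the mechanism doesn't change anyone's dominant strategy: zero contribution.
At the Nash equilibrium no one contributes; group total payoff = 8 × 20 = 160.

160.00 labor-hours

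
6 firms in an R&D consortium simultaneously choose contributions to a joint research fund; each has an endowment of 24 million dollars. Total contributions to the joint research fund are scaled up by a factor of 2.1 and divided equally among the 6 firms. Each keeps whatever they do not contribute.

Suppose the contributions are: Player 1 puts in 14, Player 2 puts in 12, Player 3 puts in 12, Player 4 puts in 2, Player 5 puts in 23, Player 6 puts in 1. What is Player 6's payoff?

Total contributed: 14 + 12 + 12 + 2 + 23 + 1 = 64.
Each receives 2.1 × 64 / 6 = 22.40 from the joint research fund.
Player 6 keeps 24 − 1 = 23, so Player 6's payoff is 23 + 22.40 = 45.40.

45.40 million dollars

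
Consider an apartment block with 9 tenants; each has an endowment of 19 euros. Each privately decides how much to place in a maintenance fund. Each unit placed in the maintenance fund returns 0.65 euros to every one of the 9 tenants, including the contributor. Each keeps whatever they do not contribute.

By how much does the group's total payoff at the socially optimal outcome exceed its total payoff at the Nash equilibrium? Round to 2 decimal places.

The private return per contributed unit is 0.65 < 1, so contributing 0 is dominant for every player. At the Nash equilibrium everyone keeps their 19, and the group total is 9 × 19 = 171.
Each contributed unit returns 5.850 to the group as a whole (0.65 to each of 9 players), which exceeds 1, so the social optimum is full contribution: group total = 5.850 × 171 = 1000.35.
Efficiency loss = 1000.35 − 171 = 829.35.

829.35 euros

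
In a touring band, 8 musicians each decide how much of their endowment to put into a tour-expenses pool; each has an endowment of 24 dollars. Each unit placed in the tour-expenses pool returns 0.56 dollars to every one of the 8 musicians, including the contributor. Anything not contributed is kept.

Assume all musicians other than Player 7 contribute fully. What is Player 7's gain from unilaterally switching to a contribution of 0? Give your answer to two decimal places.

10.56 dollars

Switching from a contribution of 24 to 0 lets Player 7 keep an extra 24 dollars, but lowers the tour-expenses pool by 24, which costs Player 7 their own share of that drop: 0.56 × 24 = 13.44.
Net gain = 24 − 13.44 = 10.56. The private return per contributed unit (0.56) is below 1, so free-riding is indeed the best response regardless of what the others do.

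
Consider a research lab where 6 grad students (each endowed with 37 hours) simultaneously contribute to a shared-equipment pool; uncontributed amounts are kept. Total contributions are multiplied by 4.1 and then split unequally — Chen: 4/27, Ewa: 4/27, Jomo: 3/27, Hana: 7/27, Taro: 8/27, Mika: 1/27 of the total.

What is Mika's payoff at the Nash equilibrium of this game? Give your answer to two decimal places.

Player j's private return per contributed unit is 4.1 × (j's share). Contributing is weakly dominant for j when that share is at least 1/4.1 = 0.2439, and contributing 0 is dominant otherwise.
Hana and Taro are above the threshold, contributing 37 each; the remaining 4 contribute 0. Total contributed: 74.
Mika keeps 37 and receives 4.1 × 74 × 1/27 = 11.24 from the shared-equipment pool, for a payoff of 48.24.

48.24 hours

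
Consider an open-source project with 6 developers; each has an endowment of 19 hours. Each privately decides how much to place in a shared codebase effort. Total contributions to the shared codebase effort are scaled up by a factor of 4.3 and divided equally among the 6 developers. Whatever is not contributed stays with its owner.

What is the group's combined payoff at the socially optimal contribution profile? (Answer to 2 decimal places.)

Each contributed unit returns 4.300 to the group as a whole (0.7167 to each of 6 players), which exceeds 1, so the social optimum is full contribution: group total = 4.300 × 114 = 490.20.

490.20 hours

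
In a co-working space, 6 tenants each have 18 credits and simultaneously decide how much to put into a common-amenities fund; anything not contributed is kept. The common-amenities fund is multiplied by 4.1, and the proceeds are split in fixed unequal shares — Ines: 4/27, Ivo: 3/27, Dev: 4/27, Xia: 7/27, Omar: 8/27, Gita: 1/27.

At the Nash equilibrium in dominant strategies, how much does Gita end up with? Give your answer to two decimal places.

Each unit j contributes comes back to j as 4.1 × (j's share), so j prefers to contribute only if that share exceeds 1/4.1 = 0.2439; otherwise keeping the unit dominates.
The shares above 0.2439 belong to Xia and Omar, contributing 18 each; the remaining 4 contribute 0. Total contributed: 36.
Gita keeps 18 and receives 4.1 × 36 × 1/27 = 5.47 from the common-amenities fund, for a payoff of 23.47.

23.47 credits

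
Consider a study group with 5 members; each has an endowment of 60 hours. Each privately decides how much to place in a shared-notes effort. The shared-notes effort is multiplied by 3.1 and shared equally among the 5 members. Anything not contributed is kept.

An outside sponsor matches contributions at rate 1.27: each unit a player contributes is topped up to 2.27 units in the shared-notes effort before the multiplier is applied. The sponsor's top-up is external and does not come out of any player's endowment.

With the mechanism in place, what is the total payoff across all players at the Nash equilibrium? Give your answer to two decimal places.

Under the mechanism each unit contributed yields 3.1 × 2.27 / 5 = 1.4074 back to its contributor per unit of net cost, which exceeds 1, making full contribution the dominant choice for everyone.
So the Nash equilibrium is full contribution by all 5; the group earns 3.1 × 2.27 × 300 = 2111.10.

2111.10 hours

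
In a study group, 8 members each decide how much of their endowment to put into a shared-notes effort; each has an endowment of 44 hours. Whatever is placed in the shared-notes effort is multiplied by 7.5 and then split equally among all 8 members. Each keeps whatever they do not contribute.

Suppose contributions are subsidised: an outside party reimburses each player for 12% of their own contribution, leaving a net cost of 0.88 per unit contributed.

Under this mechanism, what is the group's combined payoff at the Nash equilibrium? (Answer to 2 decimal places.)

With the mechanism, a contributed unit returns (7.5/8) / 0.88 = 1.0653 per unit of net cost to the contributor — now above 1 — so contributing fully is weakly dominant for every player.
At the Nash equilibrium everyone contributes 44. Group total payoff = 8 × (44 × 0.12 + 7.5 × 44) = 2682.24.

2682.24 hours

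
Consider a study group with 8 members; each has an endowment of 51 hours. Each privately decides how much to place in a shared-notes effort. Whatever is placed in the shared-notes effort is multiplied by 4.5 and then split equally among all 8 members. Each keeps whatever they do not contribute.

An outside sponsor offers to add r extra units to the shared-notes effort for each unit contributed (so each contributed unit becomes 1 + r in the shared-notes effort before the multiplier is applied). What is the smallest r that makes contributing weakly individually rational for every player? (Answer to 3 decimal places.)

0.778

With matching at rate r, one contributed unit becomes (1 + r) in the shared-notes effort and returns 4.5 × (1 + r) / 8 to the contributor.
Setting this equal to 1: 1 + r = 8/4.5 = 1.7778.
So the minimum matching rate is r = 1.7778 − 1 = 0.778.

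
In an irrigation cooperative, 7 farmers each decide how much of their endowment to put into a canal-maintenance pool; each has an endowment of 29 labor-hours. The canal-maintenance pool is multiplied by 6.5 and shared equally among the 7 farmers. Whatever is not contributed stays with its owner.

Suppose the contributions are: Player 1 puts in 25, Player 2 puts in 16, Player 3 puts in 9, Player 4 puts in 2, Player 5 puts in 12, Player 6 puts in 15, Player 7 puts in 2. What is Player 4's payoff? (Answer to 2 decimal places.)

Total contributed: 25 + 16 + 9 + 2 + 12 + 15 + 2 = 81.
Each receives 6.5 × 81 / 7 = 75.21 from the canal-maintenance pool.
Player 4 keeps 29 − 2 = 27, so Player 4's payoff is 27 + 75.21 = 102.21.

102.21 labor-hours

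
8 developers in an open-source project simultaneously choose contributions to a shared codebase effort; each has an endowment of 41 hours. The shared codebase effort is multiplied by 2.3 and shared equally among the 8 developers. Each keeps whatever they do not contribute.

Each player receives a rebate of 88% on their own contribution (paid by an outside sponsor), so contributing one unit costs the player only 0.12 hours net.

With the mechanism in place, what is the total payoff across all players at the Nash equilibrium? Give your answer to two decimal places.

1043.04 hours

The effective private return per unit is now (2.3/8) / 0.12 = 2.3958 > 1, so every player's dominant strategy flips to full contribution.
So the Nash equilibrium is full contribution by all 8; the group earns 8 × (41 × 0.88 + 2.3 × 41) = 1043.04.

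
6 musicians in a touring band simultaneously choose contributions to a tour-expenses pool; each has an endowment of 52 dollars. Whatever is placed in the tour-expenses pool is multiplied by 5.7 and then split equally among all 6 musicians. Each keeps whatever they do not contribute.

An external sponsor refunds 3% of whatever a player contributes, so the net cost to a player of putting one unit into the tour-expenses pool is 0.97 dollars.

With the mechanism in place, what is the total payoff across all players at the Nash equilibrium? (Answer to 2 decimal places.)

The effective private return is (5.7/6) / 0.97 = 0.9794, which is still under 1, so the mechanism doesn't change anyone's dominant strategy: zero contribution.
At the Nash equilibrium no one contributes; group total payoff = 6 × 52 = 312.

312.00 dollars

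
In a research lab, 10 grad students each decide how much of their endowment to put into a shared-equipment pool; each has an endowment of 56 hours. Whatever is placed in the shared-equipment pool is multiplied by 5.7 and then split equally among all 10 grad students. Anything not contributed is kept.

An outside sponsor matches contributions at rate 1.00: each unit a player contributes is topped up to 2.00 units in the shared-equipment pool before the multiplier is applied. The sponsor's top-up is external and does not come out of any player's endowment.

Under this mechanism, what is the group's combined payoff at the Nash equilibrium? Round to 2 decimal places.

6384.00 hours

With the mechanism, a contributed unit returns 5.7 × 2.00 / 10 = 1.1400 per unit of net cost to the contributor — now above 1 — so contributing fully is weakly dominant for every player.
So the Nash equilibrium is full contribution by all 10; the group earns 5.7 × 2.00 × 560 = 6384.00.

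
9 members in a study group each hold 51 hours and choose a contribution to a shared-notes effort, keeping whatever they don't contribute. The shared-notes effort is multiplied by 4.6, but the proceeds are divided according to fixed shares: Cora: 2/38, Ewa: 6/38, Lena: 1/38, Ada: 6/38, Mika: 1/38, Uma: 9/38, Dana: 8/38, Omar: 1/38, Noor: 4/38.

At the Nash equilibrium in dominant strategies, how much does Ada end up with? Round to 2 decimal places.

Player j's private return per contributed unit is 4.6 × (j's share). Contributing is weakly dominant for j when that share is at least 1/4.6 = 0.2174, and contributing 0 is dominant otherwise.
The only share above 0.2174 is Uma's 9/38, contributing 51; the remaining 8 contribute 0. Total contributed: 51.
Ada keeps 51 and receives 4.6 × 51 × 6/38 = 37.04 from the shared-notes effort, for a payoff of 88.04.

88.04 hours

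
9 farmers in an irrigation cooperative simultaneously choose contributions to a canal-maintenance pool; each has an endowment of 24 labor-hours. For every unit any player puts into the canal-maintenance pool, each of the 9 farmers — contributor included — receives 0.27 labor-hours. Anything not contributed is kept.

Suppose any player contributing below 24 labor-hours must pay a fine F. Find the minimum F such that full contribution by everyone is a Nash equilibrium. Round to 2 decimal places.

Given the others contribute fully, the best deviation is to contribute 0 (any partial contribution still incurs the fine and gives up units whose private return 0.27 is below 1).
Deviating from 24 to 0 saves 24 labor-hours but forfeits the deviator's share of the drop in the canal-maintenance pool: 0.27 × 24 = 6.48.
So the deviation gain is 24 − 6.48 = 17.52, and the fine must be at least 17.52 labor-hours to wipe it out.

17.52 labor-hours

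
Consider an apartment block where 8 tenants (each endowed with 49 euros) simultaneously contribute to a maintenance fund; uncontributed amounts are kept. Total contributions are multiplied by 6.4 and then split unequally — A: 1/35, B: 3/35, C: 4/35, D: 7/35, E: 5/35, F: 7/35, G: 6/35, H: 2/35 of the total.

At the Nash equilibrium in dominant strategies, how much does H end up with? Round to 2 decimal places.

Player j's private return per contributed unit is 6.4 × (j's share). Contributing is weakly dominant for j when that share is at least 1/6.4 = 0.1563, and contributing 0 is dominant otherwise.
D, F and G clear that bar, contributing 49 each; the remaining 5 contribute 0. Total contributed: 147.
H keeps 49 and receives 6.4 × 147 × 2/35 = 53.76 from the maintenance fund, for a payoff of 102.76.

102.76 euros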